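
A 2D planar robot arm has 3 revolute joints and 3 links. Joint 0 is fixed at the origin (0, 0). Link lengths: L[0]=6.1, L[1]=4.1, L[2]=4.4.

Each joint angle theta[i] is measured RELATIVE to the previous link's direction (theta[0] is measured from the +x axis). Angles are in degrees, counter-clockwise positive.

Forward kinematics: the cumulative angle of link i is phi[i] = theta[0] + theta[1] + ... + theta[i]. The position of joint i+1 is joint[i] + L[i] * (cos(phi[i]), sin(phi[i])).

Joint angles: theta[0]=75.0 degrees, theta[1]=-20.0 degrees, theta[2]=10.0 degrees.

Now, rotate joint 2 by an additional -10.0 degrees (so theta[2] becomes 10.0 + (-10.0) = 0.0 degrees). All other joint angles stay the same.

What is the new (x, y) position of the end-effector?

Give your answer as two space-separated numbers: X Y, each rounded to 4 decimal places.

Answer: 6.4542 12.8549

Derivation:
joint[0] = (0.0000, 0.0000)  (base)
link 0: phi[0] = 75 = 75 deg
  cos(75 deg) = 0.2588, sin(75 deg) = 0.9659
  joint[1] = (0.0000, 0.0000) + 6.1 * (0.2588, 0.9659) = (0.0000 + 1.5788, 0.0000 + 5.8921) = (1.5788, 5.8921)
link 1: phi[1] = 75 + -20 = 55 deg
  cos(55 deg) = 0.5736, sin(55 deg) = 0.8192
  joint[2] = (1.5788, 5.8921) + 4.1 * (0.5736, 0.8192) = (1.5788 + 2.3517, 5.8921 + 3.3585) = (3.9305, 9.2507)
link 2: phi[2] = 75 + -20 + 0 = 55 deg
  cos(55 deg) = 0.5736, sin(55 deg) = 0.8192
  joint[3] = (3.9305, 9.2507) + 4.4 * (0.5736, 0.8192) = (3.9305 + 2.5237, 9.2507 + 3.6043) = (6.4542, 12.8549)
End effector: (6.4542, 12.8549)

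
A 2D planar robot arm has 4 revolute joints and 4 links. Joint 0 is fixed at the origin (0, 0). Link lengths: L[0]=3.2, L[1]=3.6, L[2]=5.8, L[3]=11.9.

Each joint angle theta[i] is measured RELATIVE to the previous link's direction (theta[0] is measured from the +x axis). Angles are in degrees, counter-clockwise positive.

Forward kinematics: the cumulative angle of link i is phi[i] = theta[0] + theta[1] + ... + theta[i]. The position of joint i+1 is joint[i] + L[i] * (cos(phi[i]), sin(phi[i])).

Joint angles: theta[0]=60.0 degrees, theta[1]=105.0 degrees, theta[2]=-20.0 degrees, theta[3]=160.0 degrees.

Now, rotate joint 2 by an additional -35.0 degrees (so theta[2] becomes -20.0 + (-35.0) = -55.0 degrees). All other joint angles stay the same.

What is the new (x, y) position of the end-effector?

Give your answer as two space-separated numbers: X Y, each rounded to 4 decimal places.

Answer: -3.8610 -2.7468

Derivation:
joint[0] = (0.0000, 0.0000)  (base)
link 0: phi[0] = 60 = 60 deg
  cos(60 deg) = 0.5000, sin(60 deg) = 0.8660
  joint[1] = (0.0000, 0.0000) + 3.2 * (0.5000, 0.8660) = (0.0000 + 1.6000, 0.0000 + 2.7713) = (1.6000, 2.7713)
link 1: phi[1] = 60 + 105 = 165 deg
  cos(165 deg) = -0.9659, sin(165 deg) = 0.2588
  joint[2] = (1.6000, 2.7713) + 3.6 * (-0.9659, 0.2588) = (1.6000 + -3.4773, 2.7713 + 0.9317) = (-1.8773, 3.7030)
link 2: phi[2] = 60 + 105 + -55 = 110 deg
  cos(110 deg) = -0.3420, sin(110 deg) = 0.9397
  joint[3] = (-1.8773, 3.7030) + 5.8 * (-0.3420, 0.9397) = (-1.8773 + -1.9837, 3.7030 + 5.4502) = (-3.8610, 9.1532)
link 3: phi[3] = 60 + 105 + -55 + 160 = 270 deg
  cos(270 deg) = -0.0000, sin(270 deg) = -1.0000
  joint[4] = (-3.8610, 9.1532) + 11.9 * (-0.0000, -1.0000) = (-3.8610 + -0.0000, 9.1532 + -11.9000) = (-3.8610, -2.7468)
End effector: (-3.8610, -2.7468)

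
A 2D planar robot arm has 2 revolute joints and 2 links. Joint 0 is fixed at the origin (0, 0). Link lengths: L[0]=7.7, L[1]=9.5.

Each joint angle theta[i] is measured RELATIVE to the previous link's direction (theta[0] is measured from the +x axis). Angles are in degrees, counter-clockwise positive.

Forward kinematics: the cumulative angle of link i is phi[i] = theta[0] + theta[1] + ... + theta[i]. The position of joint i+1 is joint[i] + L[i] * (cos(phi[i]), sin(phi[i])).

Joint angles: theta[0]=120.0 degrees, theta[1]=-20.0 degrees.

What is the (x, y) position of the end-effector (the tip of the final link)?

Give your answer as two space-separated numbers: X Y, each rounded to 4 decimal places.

Answer: -5.4997 16.0241

Derivation:
joint[0] = (0.0000, 0.0000)  (base)
link 0: phi[0] = 120 = 120 deg
  cos(120 deg) = -0.5000, sin(120 deg) = 0.8660
  joint[1] = (0.0000, 0.0000) + 7.7 * (-0.5000, 0.8660) = (0.0000 + -3.8500, 0.0000 + 6.6684) = (-3.8500, 6.6684)
link 1: phi[1] = 120 + -20 = 100 deg
  cos(100 deg) = -0.1736, sin(100 deg) = 0.9848
  joint[2] = (-3.8500, 6.6684) + 9.5 * (-0.1736, 0.9848) = (-3.8500 + -1.6497, 6.6684 + 9.3557) = (-5.4997, 16.0241)
End effector: (-5.4997, 16.0241)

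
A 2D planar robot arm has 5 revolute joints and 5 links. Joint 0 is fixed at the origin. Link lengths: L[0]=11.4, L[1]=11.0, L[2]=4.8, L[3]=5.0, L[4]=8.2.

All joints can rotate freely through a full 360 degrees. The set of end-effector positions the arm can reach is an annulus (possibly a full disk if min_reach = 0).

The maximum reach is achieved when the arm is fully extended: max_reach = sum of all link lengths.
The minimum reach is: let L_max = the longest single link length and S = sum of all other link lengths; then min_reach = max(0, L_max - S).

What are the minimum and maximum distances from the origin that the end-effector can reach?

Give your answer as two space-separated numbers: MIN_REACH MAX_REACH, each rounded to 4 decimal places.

Link lengths: [11.4, 11.0, 4.8, 5.0, 8.2]
max_reach = 11.4 + 11 + 4.8 + 5 + 8.2 = 40.4
L_max = max([11.4, 11.0, 4.8, 5.0, 8.2]) = 11.4
S (sum of others) = 40.4 - 11.4 = 29
min_reach = max(0, 11.4 - 29) = max(0, -17.6) = 0

Answer: 0.0000 40.4000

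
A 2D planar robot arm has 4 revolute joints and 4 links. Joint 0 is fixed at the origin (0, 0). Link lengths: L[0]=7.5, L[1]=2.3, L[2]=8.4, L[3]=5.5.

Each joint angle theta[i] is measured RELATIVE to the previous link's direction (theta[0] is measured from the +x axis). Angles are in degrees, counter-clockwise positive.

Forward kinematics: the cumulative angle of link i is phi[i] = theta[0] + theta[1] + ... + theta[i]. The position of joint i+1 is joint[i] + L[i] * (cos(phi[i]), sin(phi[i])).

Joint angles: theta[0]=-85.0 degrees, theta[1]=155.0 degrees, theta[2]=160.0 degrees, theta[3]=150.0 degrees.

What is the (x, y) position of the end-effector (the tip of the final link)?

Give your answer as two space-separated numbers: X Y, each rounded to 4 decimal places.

Answer: 1.2092 -9.8638

Derivation:
joint[0] = (0.0000, 0.0000)  (base)
link 0: phi[0] = -85 = -85 deg
  cos(-85 deg) = 0.0872, sin(-85 deg) = -0.9962
  joint[1] = (0.0000, 0.0000) + 7.5 * (0.0872, -0.9962) = (0.0000 + 0.6537, 0.0000 + -7.4715) = (0.6537, -7.4715)
link 1: phi[1] = -85 + 155 = 70 deg
  cos(70 deg) = 0.3420, sin(70 deg) = 0.9397
  joint[2] = (0.6537, -7.4715) + 2.3 * (0.3420, 0.9397) = (0.6537 + 0.7866, -7.4715 + 2.1613) = (1.4403, -5.3102)
link 2: phi[2] = -85 + 155 + 160 = 230 deg
  cos(230 deg) = -0.6428, sin(230 deg) = -0.7660
  joint[3] = (1.4403, -5.3102) + 8.4 * (-0.6428, -0.7660) = (1.4403 + -5.3994, -5.3102 + -6.4348) = (-3.9591, -11.7449)
link 3: phi[3] = -85 + 155 + 160 + 150 = 380 deg
  cos(380 deg) = 0.9397, sin(380 deg) = 0.3420
  joint[4] = (-3.9591, -11.7449) + 5.5 * (0.9397, 0.3420) = (-3.9591 + 5.1683, -11.7449 + 1.8811) = (1.2092, -9.8638)
End effector: (1.2092, -9.8638)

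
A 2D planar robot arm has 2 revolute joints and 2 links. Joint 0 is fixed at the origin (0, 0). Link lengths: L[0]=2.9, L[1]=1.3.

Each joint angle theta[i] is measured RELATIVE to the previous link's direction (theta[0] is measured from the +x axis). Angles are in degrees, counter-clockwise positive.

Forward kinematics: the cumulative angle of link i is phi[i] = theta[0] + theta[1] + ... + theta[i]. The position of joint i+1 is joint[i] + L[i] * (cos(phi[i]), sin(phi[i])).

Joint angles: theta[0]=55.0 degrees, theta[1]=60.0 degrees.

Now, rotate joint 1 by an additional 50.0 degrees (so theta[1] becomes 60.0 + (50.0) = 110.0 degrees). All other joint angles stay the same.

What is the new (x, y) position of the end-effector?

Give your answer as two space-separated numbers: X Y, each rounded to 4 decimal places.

joint[0] = (0.0000, 0.0000)  (base)
link 0: phi[0] = 55 = 55 deg
  cos(55 deg) = 0.5736, sin(55 deg) = 0.8192
  joint[1] = (0.0000, 0.0000) + 2.9 * (0.5736, 0.8192) = (0.0000 + 1.6634, 0.0000 + 2.3755) = (1.6634, 2.3755)
link 1: phi[1] = 55 + 110 = 165 deg
  cos(165 deg) = -0.9659, sin(165 deg) = 0.2588
  joint[2] = (1.6634, 2.3755) + 1.3 * (-0.9659, 0.2588) = (1.6634 + -1.2557, 2.3755 + 0.3365) = (0.4077, 2.7120)
End effector: (0.4077, 2.7120)

Answer: 0.4077 2.7120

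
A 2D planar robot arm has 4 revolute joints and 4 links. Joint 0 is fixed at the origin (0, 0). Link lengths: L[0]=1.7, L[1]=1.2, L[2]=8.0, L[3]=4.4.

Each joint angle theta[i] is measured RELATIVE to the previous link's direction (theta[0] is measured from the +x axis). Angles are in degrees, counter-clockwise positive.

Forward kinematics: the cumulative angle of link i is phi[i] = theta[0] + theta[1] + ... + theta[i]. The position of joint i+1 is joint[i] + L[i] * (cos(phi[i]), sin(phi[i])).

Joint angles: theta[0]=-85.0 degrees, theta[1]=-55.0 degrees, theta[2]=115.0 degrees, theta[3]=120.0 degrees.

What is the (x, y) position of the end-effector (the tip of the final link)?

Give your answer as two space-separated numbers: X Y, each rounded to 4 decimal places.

Answer: 6.0959 -1.4626

Derivation:
joint[0] = (0.0000, 0.0000)  (base)
link 0: phi[0] = -85 = -85 deg
  cos(-85 deg) = 0.0872, sin(-85 deg) = -0.9962
  joint[1] = (0.0000, 0.0000) + 1.7 * (0.0872, -0.9962) = (0.0000 + 0.1482, 0.0000 + -1.6935) = (0.1482, -1.6935)
link 1: phi[1] = -85 + -55 = -140 deg
  cos(-140 deg) = -0.7660, sin(-140 deg) = -0.6428
  joint[2] = (0.1482, -1.6935) + 1.2 * (-0.7660, -0.6428) = (0.1482 + -0.9193, -1.6935 + -0.7713) = (-0.7711, -2.4649)
link 2: phi[2] = -85 + -55 + 115 = -25 deg
  cos(-25 deg) = 0.9063, sin(-25 deg) = -0.4226
  joint[3] = (-0.7711, -2.4649) + 8 * (0.9063, -0.4226) = (-0.7711 + 7.2505, -2.4649 + -3.3809) = (6.4794, -5.8458)
link 3: phi[3] = -85 + -55 + 115 + 120 = 95 deg
  cos(95 deg) = -0.0872, sin(95 deg) = 0.9962
  joint[4] = (6.4794, -5.8458) + 4.4 * (-0.0872, 0.9962) = (6.4794 + -0.3835, -5.8458 + 4.3833) = (6.0959, -1.4626)
End effector: (6.0959, -1.4626)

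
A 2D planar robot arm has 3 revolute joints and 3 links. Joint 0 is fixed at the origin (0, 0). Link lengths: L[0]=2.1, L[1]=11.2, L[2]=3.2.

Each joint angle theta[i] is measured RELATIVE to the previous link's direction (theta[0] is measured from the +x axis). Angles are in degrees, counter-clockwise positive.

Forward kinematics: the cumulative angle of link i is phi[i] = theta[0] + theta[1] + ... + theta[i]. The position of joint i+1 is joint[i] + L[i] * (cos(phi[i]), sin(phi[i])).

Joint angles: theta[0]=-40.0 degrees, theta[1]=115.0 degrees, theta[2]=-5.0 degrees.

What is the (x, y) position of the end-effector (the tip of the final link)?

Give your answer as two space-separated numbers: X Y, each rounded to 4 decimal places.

joint[0] = (0.0000, 0.0000)  (base)
link 0: phi[0] = -40 = -40 deg
  cos(-40 deg) = 0.7660, sin(-40 deg) = -0.6428
  joint[1] = (0.0000, 0.0000) + 2.1 * (0.7660, -0.6428) = (0.0000 + 1.6087, 0.0000 + -1.3499) = (1.6087, -1.3499)
link 1: phi[1] = -40 + 115 = 75 deg
  cos(75 deg) = 0.2588, sin(75 deg) = 0.9659
  joint[2] = (1.6087, -1.3499) + 11.2 * (0.2588, 0.9659) = (1.6087 + 2.8988, -1.3499 + 10.8184) = (4.5075, 9.4685)
link 2: phi[2] = -40 + 115 + -5 = 70 deg
  cos(70 deg) = 0.3420, sin(70 deg) = 0.9397
  joint[3] = (4.5075, 9.4685) + 3.2 * (0.3420, 0.9397) = (4.5075 + 1.0945, 9.4685 + 3.0070) = (5.6019, 12.4755)
End effector: (5.6019, 12.4755)

Answer: 5.6019 12.4755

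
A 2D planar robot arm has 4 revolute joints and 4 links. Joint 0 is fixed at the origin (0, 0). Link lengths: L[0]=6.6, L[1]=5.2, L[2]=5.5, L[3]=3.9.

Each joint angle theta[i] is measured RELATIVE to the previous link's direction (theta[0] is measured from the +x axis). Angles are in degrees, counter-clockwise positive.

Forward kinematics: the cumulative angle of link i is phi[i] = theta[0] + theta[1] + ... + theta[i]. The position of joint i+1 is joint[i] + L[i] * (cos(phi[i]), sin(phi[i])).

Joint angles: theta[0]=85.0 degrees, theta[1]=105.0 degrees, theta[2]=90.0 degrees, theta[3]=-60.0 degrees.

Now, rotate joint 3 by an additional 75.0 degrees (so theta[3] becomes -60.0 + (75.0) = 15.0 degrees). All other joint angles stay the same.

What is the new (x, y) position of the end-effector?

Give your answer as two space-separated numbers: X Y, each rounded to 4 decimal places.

joint[0] = (0.0000, 0.0000)  (base)
link 0: phi[0] = 85 = 85 deg
  cos(85 deg) = 0.0872, sin(85 deg) = 0.9962
  joint[1] = (0.0000, 0.0000) + 6.6 * (0.0872, 0.9962) = (0.0000 + 0.5752, 0.0000 + 6.5749) = (0.5752, 6.5749)
link 1: phi[1] = 85 + 105 = 190 deg
  cos(190 deg) = -0.9848, sin(190 deg) = -0.1736
  joint[2] = (0.5752, 6.5749) + 5.2 * (-0.9848, -0.1736) = (0.5752 + -5.1210, 6.5749 + -0.9030) = (-4.5458, 5.6719)
link 2: phi[2] = 85 + 105 + 90 = 280 deg
  cos(280 deg) = 0.1736, sin(280 deg) = -0.9848
  joint[3] = (-4.5458, 5.6719) + 5.5 * (0.1736, -0.9848) = (-4.5458 + 0.9551, 5.6719 + -5.4164) = (-3.5907, 0.2555)
link 3: phi[3] = 85 + 105 + 90 + 15 = 295 deg
  cos(295 deg) = 0.4226, sin(295 deg) = -0.9063
  joint[4] = (-3.5907, 0.2555) + 3.9 * (0.4226, -0.9063) = (-3.5907 + 1.6482, 0.2555 + -3.5346) = (-1.9425, -3.2791)
End effector: (-1.9425, -3.2791)

Answer: -1.9425 -3.2791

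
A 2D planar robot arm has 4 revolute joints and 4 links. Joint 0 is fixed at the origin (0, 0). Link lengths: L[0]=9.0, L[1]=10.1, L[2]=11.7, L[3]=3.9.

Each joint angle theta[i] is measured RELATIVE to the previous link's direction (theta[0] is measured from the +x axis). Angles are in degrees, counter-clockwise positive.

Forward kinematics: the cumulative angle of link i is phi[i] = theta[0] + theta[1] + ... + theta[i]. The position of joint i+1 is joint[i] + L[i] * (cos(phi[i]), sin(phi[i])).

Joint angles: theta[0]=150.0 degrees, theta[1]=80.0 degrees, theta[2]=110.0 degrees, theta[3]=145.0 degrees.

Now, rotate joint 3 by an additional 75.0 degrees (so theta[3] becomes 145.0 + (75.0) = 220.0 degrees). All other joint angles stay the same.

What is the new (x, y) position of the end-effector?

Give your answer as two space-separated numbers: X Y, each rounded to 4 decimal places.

Answer: -6.9568 -8.5726

Derivation:
joint[0] = (0.0000, 0.0000)  (base)
link 0: phi[0] = 150 = 150 deg
  cos(150 deg) = -0.8660, sin(150 deg) = 0.5000
  joint[1] = (0.0000, 0.0000) + 9 * (-0.8660, 0.5000) = (0.0000 + -7.7942, 0.0000 + 4.5000) = (-7.7942, 4.5000)
link 1: phi[1] = 150 + 80 = 230 deg
  cos(230 deg) = -0.6428, sin(230 deg) = -0.7660
  joint[2] = (-7.7942, 4.5000) + 10.1 * (-0.6428, -0.7660) = (-7.7942 + -6.4922, 4.5000 + -7.7370) = (-14.2864, -3.2370)
link 2: phi[2] = 150 + 80 + 110 = 340 deg
  cos(340 deg) = 0.9397, sin(340 deg) = -0.3420
  joint[3] = (-14.2864, -3.2370) + 11.7 * (0.9397, -0.3420) = (-14.2864 + 10.9944, -3.2370 + -4.0016) = (-3.2920, -7.2387)
link 3: phi[3] = 150 + 80 + 110 + 220 = 560 deg
  cos(560 deg) = -0.9397, sin(560 deg) = -0.3420
  joint[4] = (-3.2920, -7.2387) + 3.9 * (-0.9397, -0.3420) = (-3.2920 + -3.6648, -7.2387 + -1.3339) = (-6.9568, -8.5726)
End effector: (-6.9568, -8.5726)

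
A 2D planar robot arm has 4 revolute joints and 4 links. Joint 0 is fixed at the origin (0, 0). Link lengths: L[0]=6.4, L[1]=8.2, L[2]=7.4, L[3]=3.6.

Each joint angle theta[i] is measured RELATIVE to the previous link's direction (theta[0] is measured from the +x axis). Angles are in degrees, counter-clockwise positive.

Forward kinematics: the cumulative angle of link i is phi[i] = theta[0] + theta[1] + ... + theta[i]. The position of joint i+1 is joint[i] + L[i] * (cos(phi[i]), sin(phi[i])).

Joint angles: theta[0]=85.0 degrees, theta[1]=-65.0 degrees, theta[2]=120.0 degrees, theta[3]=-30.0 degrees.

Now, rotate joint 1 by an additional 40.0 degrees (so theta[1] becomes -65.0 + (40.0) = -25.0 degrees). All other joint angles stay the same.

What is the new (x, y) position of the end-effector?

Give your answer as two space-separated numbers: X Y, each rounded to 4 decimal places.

joint[0] = (0.0000, 0.0000)  (base)
link 0: phi[0] = 85 = 85 deg
  cos(85 deg) = 0.0872, sin(85 deg) = 0.9962
  joint[1] = (0.0000, 0.0000) + 6.4 * (0.0872, 0.9962) = (0.0000 + 0.5578, 0.0000 + 6.3756) = (0.5578, 6.3756)
link 1: phi[1] = 85 + -25 = 60 deg
  cos(60 deg) = 0.5000, sin(60 deg) = 0.8660
  joint[2] = (0.5578, 6.3756) + 8.2 * (0.5000, 0.8660) = (0.5578 + 4.1000, 6.3756 + 7.1014) = (4.6578, 13.4771)
link 2: phi[2] = 85 + -25 + 120 = 180 deg
  cos(180 deg) = -1.0000, sin(180 deg) = 0.0000
  joint[3] = (4.6578, 13.4771) + 7.4 * (-1.0000, 0.0000) = (4.6578 + -7.4000, 13.4771 + 0.0000) = (-2.7422, 13.4771)
link 3: phi[3] = 85 + -25 + 120 + -30 = 150 deg
  cos(150 deg) = -0.8660, sin(150 deg) = 0.5000
  joint[4] = (-2.7422, 13.4771) + 3.6 * (-0.8660, 0.5000) = (-2.7422 + -3.1177, 13.4771 + 1.8000) = (-5.8599, 15.2771)
End effector: (-5.8599, 15.2771)

Answer: -5.8599 15.2771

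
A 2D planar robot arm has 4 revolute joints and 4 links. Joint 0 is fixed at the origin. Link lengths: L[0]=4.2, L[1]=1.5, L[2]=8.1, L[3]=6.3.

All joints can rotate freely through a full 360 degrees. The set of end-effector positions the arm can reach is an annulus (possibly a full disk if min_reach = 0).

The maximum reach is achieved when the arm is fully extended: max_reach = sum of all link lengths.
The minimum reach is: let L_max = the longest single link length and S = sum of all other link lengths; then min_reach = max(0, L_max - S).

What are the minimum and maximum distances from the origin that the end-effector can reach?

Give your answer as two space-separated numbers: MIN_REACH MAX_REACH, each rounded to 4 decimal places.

Answer: 0.0000 20.1000

Derivation:
Link lengths: [4.2, 1.5, 8.1, 6.3]
max_reach = 4.2 + 1.5 + 8.1 + 6.3 = 20.1
L_max = max([4.2, 1.5, 8.1, 6.3]) = 8.1
S (sum of others) = 20.1 - 8.1 = 12
min_reach = max(0, 8.1 - 12) = max(0, -3.9) = 0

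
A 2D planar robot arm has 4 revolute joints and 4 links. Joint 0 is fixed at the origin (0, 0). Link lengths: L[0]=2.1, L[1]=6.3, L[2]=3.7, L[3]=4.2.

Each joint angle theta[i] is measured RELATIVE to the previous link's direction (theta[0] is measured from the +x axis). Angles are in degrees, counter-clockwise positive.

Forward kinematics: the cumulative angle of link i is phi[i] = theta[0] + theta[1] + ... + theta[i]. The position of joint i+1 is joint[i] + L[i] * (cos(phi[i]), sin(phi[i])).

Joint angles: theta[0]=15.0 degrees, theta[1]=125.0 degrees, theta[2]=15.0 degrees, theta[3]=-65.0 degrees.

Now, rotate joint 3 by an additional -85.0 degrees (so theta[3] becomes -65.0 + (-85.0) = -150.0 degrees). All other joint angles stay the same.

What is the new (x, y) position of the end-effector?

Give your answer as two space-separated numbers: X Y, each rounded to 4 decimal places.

Answer: -1.9670 6.5228

Derivation:
joint[0] = (0.0000, 0.0000)  (base)
link 0: phi[0] = 15 = 15 deg
  cos(15 deg) = 0.9659, sin(15 deg) = 0.2588
  joint[1] = (0.0000, 0.0000) + 2.1 * (0.9659, 0.2588) = (0.0000 + 2.0284, 0.0000 + 0.5435) = (2.0284, 0.5435)
link 1: phi[1] = 15 + 125 = 140 deg
  cos(140 deg) = -0.7660, sin(140 deg) = 0.6428
  joint[2] = (2.0284, 0.5435) + 6.3 * (-0.7660, 0.6428) = (2.0284 + -4.8261, 0.5435 + 4.0496) = (-2.7976, 4.5931)
link 2: phi[2] = 15 + 125 + 15 = 155 deg
  cos(155 deg) = -0.9063, sin(155 deg) = 0.4226
  joint[3] = (-2.7976, 4.5931) + 3.7 * (-0.9063, 0.4226) = (-2.7976 + -3.3533, 4.5931 + 1.5637) = (-6.1510, 6.1568)
link 3: phi[3] = 15 + 125 + 15 + -150 = 5 deg
  cos(5 deg) = 0.9962, sin(5 deg) = 0.0872
  joint[4] = (-6.1510, 6.1568) + 4.2 * (0.9962, 0.0872) = (-6.1510 + 4.1840, 6.1568 + 0.3661) = (-1.9670, 6.5228)
End effector: (-1.9670, 6.5228)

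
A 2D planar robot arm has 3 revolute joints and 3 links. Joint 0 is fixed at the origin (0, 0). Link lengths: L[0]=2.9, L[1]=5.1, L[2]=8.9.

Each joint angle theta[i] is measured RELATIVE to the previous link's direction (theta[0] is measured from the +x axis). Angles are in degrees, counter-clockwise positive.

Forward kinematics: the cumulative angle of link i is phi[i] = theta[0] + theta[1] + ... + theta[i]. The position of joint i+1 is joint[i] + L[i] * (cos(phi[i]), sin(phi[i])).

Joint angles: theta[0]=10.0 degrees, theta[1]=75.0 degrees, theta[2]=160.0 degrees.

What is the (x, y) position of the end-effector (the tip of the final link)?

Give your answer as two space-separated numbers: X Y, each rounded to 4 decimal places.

joint[0] = (0.0000, 0.0000)  (base)
link 0: phi[0] = 10 = 10 deg
  cos(10 deg) = 0.9848, sin(10 deg) = 0.1736
  joint[1] = (0.0000, 0.0000) + 2.9 * (0.9848, 0.1736) = (0.0000 + 2.8559, 0.0000 + 0.5036) = (2.8559, 0.5036)
link 1: phi[1] = 10 + 75 = 85 deg
  cos(85 deg) = 0.0872, sin(85 deg) = 0.9962
  joint[2] = (2.8559, 0.5036) + 5.1 * (0.0872, 0.9962) = (2.8559 + 0.4445, 0.5036 + 5.0806) = (3.3004, 5.5842)
link 2: phi[2] = 10 + 75 + 160 = 245 deg
  cos(245 deg) = -0.4226, sin(245 deg) = -0.9063
  joint[3] = (3.3004, 5.5842) + 8.9 * (-0.4226, -0.9063) = (3.3004 + -3.7613, 5.5842 + -8.0661) = (-0.4609, -2.4820)
End effector: (-0.4609, -2.4820)

Answer: -0.4609 -2.4820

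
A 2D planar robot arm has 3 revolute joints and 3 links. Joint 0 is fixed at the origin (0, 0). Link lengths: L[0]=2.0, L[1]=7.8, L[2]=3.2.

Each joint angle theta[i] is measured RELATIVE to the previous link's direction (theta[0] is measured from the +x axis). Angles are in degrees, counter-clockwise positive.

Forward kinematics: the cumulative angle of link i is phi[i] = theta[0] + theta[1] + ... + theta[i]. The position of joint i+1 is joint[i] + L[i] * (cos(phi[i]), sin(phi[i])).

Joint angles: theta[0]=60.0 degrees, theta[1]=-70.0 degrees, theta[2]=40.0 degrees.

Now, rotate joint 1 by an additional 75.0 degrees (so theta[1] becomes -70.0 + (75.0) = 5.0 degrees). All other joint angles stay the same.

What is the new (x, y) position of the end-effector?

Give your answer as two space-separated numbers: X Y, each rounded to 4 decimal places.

Answer: 3.4682 11.8922

Derivation:
joint[0] = (0.0000, 0.0000)  (base)
link 0: phi[0] = 60 = 60 deg
  cos(60 deg) = 0.5000, sin(60 deg) = 0.8660
  joint[1] = (0.0000, 0.0000) + 2 * (0.5000, 0.8660) = (0.0000 + 1.0000, 0.0000 + 1.7321) = (1.0000, 1.7321)
link 1: phi[1] = 60 + 5 = 65 deg
  cos(65 deg) = 0.4226, sin(65 deg) = 0.9063
  joint[2] = (1.0000, 1.7321) + 7.8 * (0.4226, 0.9063) = (1.0000 + 3.2964, 1.7321 + 7.0692) = (4.2964, 8.8013)
link 2: phi[2] = 60 + 5 + 40 = 105 deg
  cos(105 deg) = -0.2588, sin(105 deg) = 0.9659
  joint[3] = (4.2964, 8.8013) + 3.2 * (-0.2588, 0.9659) = (4.2964 + -0.8282, 8.8013 + 3.0910) = (3.4682, 11.8922)
End effector: (3.4682, 11.8922)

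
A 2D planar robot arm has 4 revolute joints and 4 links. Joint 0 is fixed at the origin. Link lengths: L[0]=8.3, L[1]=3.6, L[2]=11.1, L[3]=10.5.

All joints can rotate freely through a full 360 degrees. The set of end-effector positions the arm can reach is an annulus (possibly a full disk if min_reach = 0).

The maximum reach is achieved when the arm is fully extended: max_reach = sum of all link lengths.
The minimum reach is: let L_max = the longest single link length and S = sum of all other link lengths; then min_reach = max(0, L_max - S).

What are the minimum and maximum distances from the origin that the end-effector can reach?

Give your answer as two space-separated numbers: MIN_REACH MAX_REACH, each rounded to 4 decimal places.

Answer: 0.0000 33.5000

Derivation:
Link lengths: [8.3, 3.6, 11.1, 10.5]
max_reach = 8.3 + 3.6 + 11.1 + 10.5 = 33.5
L_max = max([8.3, 3.6, 11.1, 10.5]) = 11.1
S (sum of others) = 33.5 - 11.1 = 22.4
min_reach = max(0, 11.1 - 22.4) = max(0, -11.3) = 0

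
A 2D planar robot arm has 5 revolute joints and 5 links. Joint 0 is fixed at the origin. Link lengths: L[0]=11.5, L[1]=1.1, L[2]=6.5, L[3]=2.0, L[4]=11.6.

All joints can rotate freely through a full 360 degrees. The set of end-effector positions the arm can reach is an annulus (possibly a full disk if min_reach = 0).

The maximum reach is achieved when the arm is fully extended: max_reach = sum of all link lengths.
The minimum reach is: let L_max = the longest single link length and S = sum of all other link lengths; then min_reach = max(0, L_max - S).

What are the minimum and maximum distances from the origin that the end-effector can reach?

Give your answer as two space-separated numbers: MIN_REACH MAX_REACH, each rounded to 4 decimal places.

Answer: 0.0000 32.7000

Derivation:
Link lengths: [11.5, 1.1, 6.5, 2.0, 11.6]
max_reach = 11.5 + 1.1 + 6.5 + 2 + 11.6 = 32.7
L_max = max([11.5, 1.1, 6.5, 2.0, 11.6]) = 11.6
S (sum of others) = 32.7 - 11.6 = 21.1
min_reach = max(0, 11.6 - 21.1) = max(0, -9.5) = 0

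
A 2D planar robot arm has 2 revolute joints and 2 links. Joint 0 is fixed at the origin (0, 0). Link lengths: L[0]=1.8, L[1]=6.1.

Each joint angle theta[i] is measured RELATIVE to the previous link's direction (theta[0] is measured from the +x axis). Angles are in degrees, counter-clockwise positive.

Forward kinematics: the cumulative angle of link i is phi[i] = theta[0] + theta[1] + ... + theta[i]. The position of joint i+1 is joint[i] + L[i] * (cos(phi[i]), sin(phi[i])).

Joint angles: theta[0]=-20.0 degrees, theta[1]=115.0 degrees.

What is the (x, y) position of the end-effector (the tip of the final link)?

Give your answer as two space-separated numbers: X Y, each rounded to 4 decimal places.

joint[0] = (0.0000, 0.0000)  (base)
link 0: phi[0] = -20 = -20 deg
  cos(-20 deg) = 0.9397, sin(-20 deg) = -0.3420
  joint[1] = (0.0000, 0.0000) + 1.8 * (0.9397, -0.3420) = (0.0000 + 1.6914, 0.0000 + -0.6156) = (1.6914, -0.6156)
link 1: phi[1] = -20 + 115 = 95 deg
  cos(95 deg) = -0.0872, sin(95 deg) = 0.9962
  joint[2] = (1.6914, -0.6156) + 6.1 * (-0.0872, 0.9962) = (1.6914 + -0.5317, -0.6156 + 6.0768) = (1.1598, 5.4612)
End effector: (1.1598, 5.4612)

Answer: 1.1598 5.4612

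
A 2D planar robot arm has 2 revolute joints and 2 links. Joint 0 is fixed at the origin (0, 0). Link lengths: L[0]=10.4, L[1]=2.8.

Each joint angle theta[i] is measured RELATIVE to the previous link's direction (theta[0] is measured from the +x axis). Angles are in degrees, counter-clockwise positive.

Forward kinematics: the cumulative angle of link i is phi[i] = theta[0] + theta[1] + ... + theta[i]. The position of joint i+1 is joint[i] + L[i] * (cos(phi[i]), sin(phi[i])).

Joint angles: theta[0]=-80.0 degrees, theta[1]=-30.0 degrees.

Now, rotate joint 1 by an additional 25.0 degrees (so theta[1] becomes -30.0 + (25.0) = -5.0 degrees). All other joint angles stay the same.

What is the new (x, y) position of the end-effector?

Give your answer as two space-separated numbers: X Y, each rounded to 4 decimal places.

joint[0] = (0.0000, 0.0000)  (base)
link 0: phi[0] = -80 = -80 deg
  cos(-80 deg) = 0.1736, sin(-80 deg) = -0.9848
  joint[1] = (0.0000, 0.0000) + 10.4 * (0.1736, -0.9848) = (0.0000 + 1.8059, 0.0000 + -10.2420) = (1.8059, -10.2420)
link 1: phi[1] = -80 + -5 = -85 deg
  cos(-85 deg) = 0.0872, sin(-85 deg) = -0.9962
  joint[2] = (1.8059, -10.2420) + 2.8 * (0.0872, -0.9962) = (1.8059 + 0.2440, -10.2420 + -2.7893) = (2.0500, -13.0313)
End effector: (2.0500, -13.0313)

Answer: 2.0500 -13.0313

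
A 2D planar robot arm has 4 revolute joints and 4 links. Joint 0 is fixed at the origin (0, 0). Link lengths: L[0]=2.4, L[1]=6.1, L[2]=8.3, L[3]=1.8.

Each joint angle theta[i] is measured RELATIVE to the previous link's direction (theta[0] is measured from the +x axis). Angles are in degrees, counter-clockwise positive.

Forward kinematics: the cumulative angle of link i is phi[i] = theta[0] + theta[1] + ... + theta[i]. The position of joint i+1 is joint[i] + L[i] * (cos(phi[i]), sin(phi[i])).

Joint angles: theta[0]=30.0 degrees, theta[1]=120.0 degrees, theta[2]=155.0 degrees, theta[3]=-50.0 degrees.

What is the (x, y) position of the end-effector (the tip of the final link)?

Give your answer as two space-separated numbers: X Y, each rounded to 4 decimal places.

Answer: 1.0905 -4.2876

Derivation:
joint[0] = (0.0000, 0.0000)  (base)
link 0: phi[0] = 30 = 30 deg
  cos(30 deg) = 0.8660, sin(30 deg) = 0.5000
  joint[1] = (0.0000, 0.0000) + 2.4 * (0.8660, 0.5000) = (0.0000 + 2.0785, 0.0000 + 1.2000) = (2.0785, 1.2000)
link 1: phi[1] = 30 + 120 = 150 deg
  cos(150 deg) = -0.8660, sin(150 deg) = 0.5000
  joint[2] = (2.0785, 1.2000) + 6.1 * (-0.8660, 0.5000) = (2.0785 + -5.2828, 1.2000 + 3.0500) = (-3.2043, 4.2500)
link 2: phi[2] = 30 + 120 + 155 = 305 deg
  cos(305 deg) = 0.5736, sin(305 deg) = -0.8192
  joint[3] = (-3.2043, 4.2500) + 8.3 * (0.5736, -0.8192) = (-3.2043 + 4.7607, 4.2500 + -6.7990) = (1.5564, -2.5490)
link 3: phi[3] = 30 + 120 + 155 + -50 = 255 deg
  cos(255 deg) = -0.2588, sin(255 deg) = -0.9659
  joint[4] = (1.5564, -2.5490) + 1.8 * (-0.2588, -0.9659) = (1.5564 + -0.4659, -2.5490 + -1.7387) = (1.0905, -4.2876)
End effector: (1.0905, -4.2876)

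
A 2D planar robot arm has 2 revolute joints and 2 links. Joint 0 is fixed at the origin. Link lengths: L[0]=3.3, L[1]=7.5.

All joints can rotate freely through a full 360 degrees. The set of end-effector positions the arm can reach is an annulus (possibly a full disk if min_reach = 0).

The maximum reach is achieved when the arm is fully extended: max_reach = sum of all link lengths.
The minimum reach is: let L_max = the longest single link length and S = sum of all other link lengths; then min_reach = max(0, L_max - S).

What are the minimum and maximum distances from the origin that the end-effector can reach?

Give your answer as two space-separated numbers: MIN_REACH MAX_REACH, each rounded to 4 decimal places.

Answer: 4.2000 10.8000

Derivation:
Link lengths: [3.3, 7.5]
max_reach = 3.3 + 7.5 = 10.8
L_max = max([3.3, 7.5]) = 7.5
S (sum of others) = 10.8 - 7.5 = 3.3
min_reach = max(0, 7.5 - 3.3) = max(0, 4.2) = 4.2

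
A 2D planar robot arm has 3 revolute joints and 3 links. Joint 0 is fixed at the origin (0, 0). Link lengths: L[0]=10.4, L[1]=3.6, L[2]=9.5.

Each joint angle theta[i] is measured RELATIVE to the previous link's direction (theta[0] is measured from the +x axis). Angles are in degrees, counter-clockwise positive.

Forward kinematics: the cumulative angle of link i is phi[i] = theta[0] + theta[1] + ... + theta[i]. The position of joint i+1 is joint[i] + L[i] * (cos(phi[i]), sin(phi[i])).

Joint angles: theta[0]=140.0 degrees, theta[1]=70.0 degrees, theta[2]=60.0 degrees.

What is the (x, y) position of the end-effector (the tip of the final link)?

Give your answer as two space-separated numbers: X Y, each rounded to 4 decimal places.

Answer: -11.0846 -4.6150

Derivation:
joint[0] = (0.0000, 0.0000)  (base)
link 0: phi[0] = 140 = 140 deg
  cos(140 deg) = -0.7660, sin(140 deg) = 0.6428
  joint[1] = (0.0000, 0.0000) + 10.4 * (-0.7660, 0.6428) = (0.0000 + -7.9669, 0.0000 + 6.6850) = (-7.9669, 6.6850)
link 1: phi[1] = 140 + 70 = 210 deg
  cos(210 deg) = -0.8660, sin(210 deg) = -0.5000
  joint[2] = (-7.9669, 6.6850) + 3.6 * (-0.8660, -0.5000) = (-7.9669 + -3.1177, 6.6850 + -1.8000) = (-11.0846, 4.8850)
link 2: phi[2] = 140 + 70 + 60 = 270 deg
  cos(270 deg) = -0.0000, sin(270 deg) = -1.0000
  joint[3] = (-11.0846, 4.8850) + 9.5 * (-0.0000, -1.0000) = (-11.0846 + -0.0000, 4.8850 + -9.5000) = (-11.0846, -4.6150)
End effector: (-11.0846, -4.6150)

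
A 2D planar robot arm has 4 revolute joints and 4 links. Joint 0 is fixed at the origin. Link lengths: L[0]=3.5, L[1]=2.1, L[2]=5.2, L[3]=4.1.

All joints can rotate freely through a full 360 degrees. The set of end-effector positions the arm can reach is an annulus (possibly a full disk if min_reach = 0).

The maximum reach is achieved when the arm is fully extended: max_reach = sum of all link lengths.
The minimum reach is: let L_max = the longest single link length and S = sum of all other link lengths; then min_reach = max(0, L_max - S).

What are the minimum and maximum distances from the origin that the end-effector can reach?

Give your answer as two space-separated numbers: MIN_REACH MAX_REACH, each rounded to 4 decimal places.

Answer: 0.0000 14.9000

Derivation:
Link lengths: [3.5, 2.1, 5.2, 4.1]
max_reach = 3.5 + 2.1 + 5.2 + 4.1 = 14.9
L_max = max([3.5, 2.1, 5.2, 4.1]) = 5.2
S (sum of others) = 14.9 - 5.2 = 9.7
min_reach = max(0, 5.2 - 9.7) = max(0, -4.5) = 0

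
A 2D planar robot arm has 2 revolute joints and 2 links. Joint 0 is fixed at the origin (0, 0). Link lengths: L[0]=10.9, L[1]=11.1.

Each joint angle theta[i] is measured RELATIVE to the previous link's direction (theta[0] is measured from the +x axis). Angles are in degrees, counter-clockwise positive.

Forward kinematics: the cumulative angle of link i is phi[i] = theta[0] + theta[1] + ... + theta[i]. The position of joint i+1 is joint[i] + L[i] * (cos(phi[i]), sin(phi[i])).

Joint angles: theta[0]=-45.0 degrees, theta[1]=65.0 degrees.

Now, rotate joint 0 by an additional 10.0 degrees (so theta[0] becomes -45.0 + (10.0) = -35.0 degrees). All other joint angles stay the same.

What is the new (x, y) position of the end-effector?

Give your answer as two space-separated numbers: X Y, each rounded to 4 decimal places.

Answer: 18.5416 -0.7020

Derivation:
joint[0] = (0.0000, 0.0000)  (base)
link 0: phi[0] = -35 = -35 deg
  cos(-35 deg) = 0.8192, sin(-35 deg) = -0.5736
  joint[1] = (0.0000, 0.0000) + 10.9 * (0.8192, -0.5736) = (0.0000 + 8.9288, 0.0000 + -6.2520) = (8.9288, -6.2520)
link 1: phi[1] = -35 + 65 = 30 deg
  cos(30 deg) = 0.8660, sin(30 deg) = 0.5000
  joint[2] = (8.9288, -6.2520) + 11.1 * (0.8660, 0.5000) = (8.9288 + 9.6129, -6.2520 + 5.5500) = (18.5416, -0.7020)
End effector: (18.5416, -0.7020)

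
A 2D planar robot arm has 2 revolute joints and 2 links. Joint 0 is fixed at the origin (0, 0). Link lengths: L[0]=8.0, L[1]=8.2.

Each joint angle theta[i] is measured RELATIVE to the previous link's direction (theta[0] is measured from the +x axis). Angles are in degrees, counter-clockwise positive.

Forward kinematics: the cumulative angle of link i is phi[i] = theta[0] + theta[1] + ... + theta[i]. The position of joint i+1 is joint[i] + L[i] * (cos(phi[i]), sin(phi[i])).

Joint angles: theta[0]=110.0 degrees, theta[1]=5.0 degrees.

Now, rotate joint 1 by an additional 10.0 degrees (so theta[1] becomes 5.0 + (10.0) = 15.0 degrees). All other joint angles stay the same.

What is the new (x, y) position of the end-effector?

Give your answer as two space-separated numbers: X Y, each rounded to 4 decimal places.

Answer: -7.4395 14.2346

Derivation:
joint[0] = (0.0000, 0.0000)  (base)
link 0: phi[0] = 110 = 110 deg
  cos(110 deg) = -0.3420, sin(110 deg) = 0.9397
  joint[1] = (0.0000, 0.0000) + 8 * (-0.3420, 0.9397) = (0.0000 + -2.7362, 0.0000 + 7.5175) = (-2.7362, 7.5175)
link 1: phi[1] = 110 + 15 = 125 deg
  cos(125 deg) = -0.5736, sin(125 deg) = 0.8192
  joint[2] = (-2.7362, 7.5175) + 8.2 * (-0.5736, 0.8192) = (-2.7362 + -4.7033, 7.5175 + 6.7170) = (-7.4395, 14.2346)
End effector: (-7.4395, 14.2346)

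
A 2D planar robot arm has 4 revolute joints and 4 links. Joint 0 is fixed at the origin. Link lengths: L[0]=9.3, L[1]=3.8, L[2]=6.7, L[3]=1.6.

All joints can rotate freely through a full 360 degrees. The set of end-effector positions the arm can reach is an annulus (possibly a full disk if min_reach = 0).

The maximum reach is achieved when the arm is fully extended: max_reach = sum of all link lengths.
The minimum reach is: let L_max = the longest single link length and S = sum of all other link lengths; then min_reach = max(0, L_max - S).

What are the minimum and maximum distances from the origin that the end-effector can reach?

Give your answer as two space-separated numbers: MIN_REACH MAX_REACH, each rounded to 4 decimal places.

Link lengths: [9.3, 3.8, 6.7, 1.6]
max_reach = 9.3 + 3.8 + 6.7 + 1.6 = 21.4
L_max = max([9.3, 3.8, 6.7, 1.6]) = 9.3
S (sum of others) = 21.4 - 9.3 = 12.1
min_reach = max(0, 9.3 - 12.1) = max(0, -2.8) = 0

Answer: 0.0000 21.4000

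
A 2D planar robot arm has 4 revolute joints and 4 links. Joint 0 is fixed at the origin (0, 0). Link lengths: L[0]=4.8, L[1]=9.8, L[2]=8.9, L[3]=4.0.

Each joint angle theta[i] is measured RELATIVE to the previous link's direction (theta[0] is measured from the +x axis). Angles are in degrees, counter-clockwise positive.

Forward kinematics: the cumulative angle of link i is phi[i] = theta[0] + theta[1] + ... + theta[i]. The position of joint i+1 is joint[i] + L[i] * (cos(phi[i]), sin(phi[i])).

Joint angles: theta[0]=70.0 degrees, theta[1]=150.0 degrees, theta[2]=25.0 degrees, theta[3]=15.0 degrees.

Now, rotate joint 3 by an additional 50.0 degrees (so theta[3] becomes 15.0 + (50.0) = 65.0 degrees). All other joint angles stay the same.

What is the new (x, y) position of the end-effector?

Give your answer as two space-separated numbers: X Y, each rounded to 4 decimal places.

joint[0] = (0.0000, 0.0000)  (base)
link 0: phi[0] = 70 = 70 deg
  cos(70 deg) = 0.3420, sin(70 deg) = 0.9397
  joint[1] = (0.0000, 0.0000) + 4.8 * (0.3420, 0.9397) = (0.0000 + 1.6417, 0.0000 + 4.5105) = (1.6417, 4.5105)
link 1: phi[1] = 70 + 150 = 220 deg
  cos(220 deg) = -0.7660, sin(220 deg) = -0.6428
  joint[2] = (1.6417, 4.5105) + 9.8 * (-0.7660, -0.6428) = (1.6417 + -7.5072, 4.5105 + -6.2993) = (-5.8655, -1.7888)
link 2: phi[2] = 70 + 150 + 25 = 245 deg
  cos(245 deg) = -0.4226, sin(245 deg) = -0.9063
  joint[3] = (-5.8655, -1.7888) + 8.9 * (-0.4226, -0.9063) = (-5.8655 + -3.7613, -1.7888 + -8.0661) = (-9.6268, -9.8549)
link 3: phi[3] = 70 + 150 + 25 + 65 = 310 deg
  cos(310 deg) = 0.6428, sin(310 deg) = -0.7660
  joint[4] = (-9.6268, -9.8549) + 4 * (0.6428, -0.7660) = (-9.6268 + 2.5712, -9.8549 + -3.0642) = (-7.0557, -12.9191)
End effector: (-7.0557, -12.9191)

Answer: -7.0557 -12.9191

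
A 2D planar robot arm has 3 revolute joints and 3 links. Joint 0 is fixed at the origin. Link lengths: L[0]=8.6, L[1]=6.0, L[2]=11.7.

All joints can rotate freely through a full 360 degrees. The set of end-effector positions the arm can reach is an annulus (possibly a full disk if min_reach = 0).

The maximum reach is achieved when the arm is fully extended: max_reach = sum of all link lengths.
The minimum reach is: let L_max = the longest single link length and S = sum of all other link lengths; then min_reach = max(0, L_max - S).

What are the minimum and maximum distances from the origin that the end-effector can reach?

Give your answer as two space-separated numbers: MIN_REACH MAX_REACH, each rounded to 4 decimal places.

Link lengths: [8.6, 6.0, 11.7]
max_reach = 8.6 + 6 + 11.7 = 26.3
L_max = max([8.6, 6.0, 11.7]) = 11.7
S (sum of others) = 26.3 - 11.7 = 14.6
min_reach = max(0, 11.7 - 14.6) = max(0, -2.9) = 0

Answer: 0.0000 26.3000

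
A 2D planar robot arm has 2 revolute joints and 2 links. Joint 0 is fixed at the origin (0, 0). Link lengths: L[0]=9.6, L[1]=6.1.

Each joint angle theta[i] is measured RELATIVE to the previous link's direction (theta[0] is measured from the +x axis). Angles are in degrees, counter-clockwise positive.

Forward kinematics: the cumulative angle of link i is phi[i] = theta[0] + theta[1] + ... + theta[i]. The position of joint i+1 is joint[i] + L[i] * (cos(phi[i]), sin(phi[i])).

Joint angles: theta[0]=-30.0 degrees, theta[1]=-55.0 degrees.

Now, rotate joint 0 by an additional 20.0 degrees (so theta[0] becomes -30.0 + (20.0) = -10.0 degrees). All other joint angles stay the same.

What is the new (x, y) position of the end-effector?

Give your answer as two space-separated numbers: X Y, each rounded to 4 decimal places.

joint[0] = (0.0000, 0.0000)  (base)
link 0: phi[0] = -10 = -10 deg
  cos(-10 deg) = 0.9848, sin(-10 deg) = -0.1736
  joint[1] = (0.0000, 0.0000) + 9.6 * (0.9848, -0.1736) = (0.0000 + 9.4542, 0.0000 + -1.6670) = (9.4542, -1.6670)
link 1: phi[1] = -10 + -55 = -65 deg
  cos(-65 deg) = 0.4226, sin(-65 deg) = -0.9063
  joint[2] = (9.4542, -1.6670) + 6.1 * (0.4226, -0.9063) = (9.4542 + 2.5780, -1.6670 + -5.5285) = (12.0321, -7.1955)
End effector: (12.0321, -7.1955)

Answer: 12.0321 -7.1955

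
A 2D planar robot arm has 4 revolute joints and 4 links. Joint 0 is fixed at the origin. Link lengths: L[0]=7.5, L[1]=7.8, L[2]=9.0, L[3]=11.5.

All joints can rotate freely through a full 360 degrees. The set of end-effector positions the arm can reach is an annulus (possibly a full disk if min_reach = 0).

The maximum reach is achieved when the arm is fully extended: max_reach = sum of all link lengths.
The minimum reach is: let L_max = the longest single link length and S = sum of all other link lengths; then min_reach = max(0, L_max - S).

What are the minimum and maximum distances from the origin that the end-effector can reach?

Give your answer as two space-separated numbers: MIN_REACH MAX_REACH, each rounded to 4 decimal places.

Answer: 0.0000 35.8000

Derivation:
Link lengths: [7.5, 7.8, 9.0, 11.5]
max_reach = 7.5 + 7.8 + 9 + 11.5 = 35.8
L_max = max([7.5, 7.8, 9.0, 11.5]) = 11.5
S (sum of others) = 35.8 - 11.5 = 24.3
min_reach = max(0, 11.5 - 24.3) = max(0, -12.8) = 0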